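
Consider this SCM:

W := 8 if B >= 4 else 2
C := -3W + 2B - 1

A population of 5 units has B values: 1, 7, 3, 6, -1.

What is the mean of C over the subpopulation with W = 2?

-5

E[C|W=2] averages over only the 3 units with W=2 (B = 1, 3, -1): C = -5, -1, -9, mean -5.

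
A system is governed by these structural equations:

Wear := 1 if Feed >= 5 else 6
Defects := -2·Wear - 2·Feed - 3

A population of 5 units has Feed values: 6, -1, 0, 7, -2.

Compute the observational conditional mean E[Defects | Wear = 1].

Conditioning on Wear=1 selects the 2 unit(s) with Feed ∈ {6, 7}. Their Defects values: -17, -19. Mean = -18.

-18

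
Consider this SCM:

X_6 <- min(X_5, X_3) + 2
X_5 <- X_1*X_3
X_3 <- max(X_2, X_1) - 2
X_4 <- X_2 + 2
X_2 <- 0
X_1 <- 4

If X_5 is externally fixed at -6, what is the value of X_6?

-4

The intervention breaks the incoming arrows to X_5: X_5 <- X_1*X_3 no longer applies, and X_5 = -6.
X_3 = max(X_2, X_1) - 2  [with X_2=0, X_1=4]  = 2
X_6 = min(X_5, X_3) + 2  [with X_5=-6, X_3=2]  = -4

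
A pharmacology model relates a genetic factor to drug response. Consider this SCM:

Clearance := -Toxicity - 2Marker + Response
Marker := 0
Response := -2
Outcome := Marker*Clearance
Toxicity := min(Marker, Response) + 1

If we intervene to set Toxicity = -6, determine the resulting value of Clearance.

4

The intervention breaks the incoming arrows to Toxicity: Toxicity := min(Marker, Response) + 1 no longer applies, and Toxicity = -6.
Clearance = -Toxicity - 2Marker + Response  [with Toxicity=-6, Marker=0, Response=-2]  = 4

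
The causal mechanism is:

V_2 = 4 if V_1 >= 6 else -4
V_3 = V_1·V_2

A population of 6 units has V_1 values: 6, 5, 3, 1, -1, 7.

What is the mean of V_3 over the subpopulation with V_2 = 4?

26

E[V_3|V_2=4] averages over only the 2 units with V_2=4 (V_1 = 6, 7): V_3 = 24, 28, mean 26.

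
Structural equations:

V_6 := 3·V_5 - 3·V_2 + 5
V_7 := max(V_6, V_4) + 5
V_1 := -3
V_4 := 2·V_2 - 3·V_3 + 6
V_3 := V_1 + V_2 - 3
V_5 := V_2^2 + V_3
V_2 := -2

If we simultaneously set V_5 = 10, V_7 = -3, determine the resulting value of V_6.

Under do(V_5 = 10, V_7 = -3), each intervened variable's structural equation is replaced by its fixed value.
V_6 = 3·V_5 - 3·V_2 + 5  [with V_5=10, V_2=-2]  = 41

41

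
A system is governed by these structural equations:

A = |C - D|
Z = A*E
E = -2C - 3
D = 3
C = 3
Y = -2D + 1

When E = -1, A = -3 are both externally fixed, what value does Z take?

The joint intervention fixes E = -1, A = -3, removing each variable's own equation.
Z = A*E  [with A=-3, E=-1]  = 3

3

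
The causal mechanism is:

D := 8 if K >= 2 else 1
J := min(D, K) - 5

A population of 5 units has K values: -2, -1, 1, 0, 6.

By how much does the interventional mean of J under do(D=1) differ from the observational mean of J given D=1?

0.3

do(D=1) breaks D's dependence on K. With D=1 fixed, J across the units is -7, -6, -4, -5, -4, mean -5.2.
E[J|D=1] averages over only the 4 units with D=1 (K = -2, -1, 1, 0): J = -7, -6, -4, -5, mean -5.5.
Difference = -5.2 − (-5.5) = 0.3.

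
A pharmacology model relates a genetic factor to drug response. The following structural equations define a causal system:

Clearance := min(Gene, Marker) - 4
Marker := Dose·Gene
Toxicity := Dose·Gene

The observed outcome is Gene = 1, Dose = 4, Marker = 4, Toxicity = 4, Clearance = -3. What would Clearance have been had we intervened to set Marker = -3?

do(Marker=-3) replaces the equation Marker := Dose·Gene with the constant Marker = -3.
Clearance = min(Gene, Marker) - 4  [with Gene=1, Marker=-3]  = -7

-7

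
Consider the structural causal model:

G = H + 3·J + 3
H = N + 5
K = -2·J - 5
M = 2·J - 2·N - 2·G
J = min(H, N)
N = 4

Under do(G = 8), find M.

The intervention breaks the incoming arrows to G: G = H + 3·J + 3 no longer applies, and G = 8.
H = N + 5  [with N=4]  = 9
J = min(H, N)  [with H=9, N=4]  = 4
M = 2·J - 2·N - 2·G  [with J=4, N=4, G=8]  = -16

-16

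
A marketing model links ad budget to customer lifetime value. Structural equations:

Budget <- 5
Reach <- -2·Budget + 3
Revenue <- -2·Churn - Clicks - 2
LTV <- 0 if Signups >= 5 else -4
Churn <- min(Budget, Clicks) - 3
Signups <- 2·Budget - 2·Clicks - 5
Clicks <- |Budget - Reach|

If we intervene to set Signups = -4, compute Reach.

-7

The intervention breaks the incoming arrows to Signups: Signups <- 2·Budget - 2·Clicks - 5 no longer applies, and Signups = -4.
Since Reach is not a descendant of the intervened variable, it is unaffected.
Reach = -2·Budget + 3  [with Budget=5]  = -7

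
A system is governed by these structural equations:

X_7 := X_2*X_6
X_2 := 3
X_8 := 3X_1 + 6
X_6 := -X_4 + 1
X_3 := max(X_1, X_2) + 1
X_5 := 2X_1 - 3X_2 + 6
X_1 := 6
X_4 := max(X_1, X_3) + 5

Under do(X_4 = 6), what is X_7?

The intervention breaks the incoming arrows to X_4: X_4 := max(X_1, X_3) + 5 no longer applies, and X_4 = 6.
X_6 = -X_4 + 1  [with X_4=6]  = -5
X_7 = X_2*X_6  [with X_2=3, X_6=-5]  = -15

-15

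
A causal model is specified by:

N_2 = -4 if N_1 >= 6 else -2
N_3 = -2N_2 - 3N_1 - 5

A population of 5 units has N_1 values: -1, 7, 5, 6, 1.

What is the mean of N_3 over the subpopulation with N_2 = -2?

E[N_3|N_2=-2] averages over only the 3 units with N_2=-2 (N_1 = -1, 5, 1): N_3 = 2, -16, -4, mean -6.

-6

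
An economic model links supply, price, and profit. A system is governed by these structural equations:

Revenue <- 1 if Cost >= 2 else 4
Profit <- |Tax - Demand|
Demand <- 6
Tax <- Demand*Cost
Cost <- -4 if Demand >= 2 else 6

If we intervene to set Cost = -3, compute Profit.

do(Cost=-3) replaces the equation Cost <- -4 if Demand >= 2 else 6 with the constant Cost = -3.
Tax = Demand*Cost  [with Demand=6, Cost=-3]  = -18
Profit = |Tax - Demand|  [with Tax=-18, Demand=6]  = 24

24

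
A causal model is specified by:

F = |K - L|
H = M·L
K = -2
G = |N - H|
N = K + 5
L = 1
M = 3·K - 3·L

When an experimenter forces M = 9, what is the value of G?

The intervention breaks the incoming arrows to M: M = 3·K - 3·L no longer applies, and M = 9.
H = M·L  [with M=9, L=1]  = 9
N = K + 5  [with K=-2]  = 3
G = |N - H|  [with N=3, H=9]  = 6

6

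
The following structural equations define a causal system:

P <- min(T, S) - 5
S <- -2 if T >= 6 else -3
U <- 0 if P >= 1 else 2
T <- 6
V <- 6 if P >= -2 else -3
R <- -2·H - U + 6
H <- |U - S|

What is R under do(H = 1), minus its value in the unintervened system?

6

Intervening sets H = 1 and removes its equation (H <- |U - S|).
S = -2 if T >= 6 else -3  [with T=6]  = -2
P = min(T, S) - 5  [with T=6, S=-2]  = -7
U = 0 if P >= 1 else 2  [with P=-7]  = 2
R = -2·H - U + 6  [with H=1, U=2]  = 2
Without intervention: S = -2 if T >= 6 else -3  [with T=6]  = -2; P = min(T, S) - 5  [with T=6, S=-2]  = -7; U = 0 if P >= 1 else 2  [with P=-7]  = 2; H = |U - S|  [with U=2, S=-2]  = 4; R = -2·H - U + 6  [with H=4, U=2]  = -4.
Change = 2 − (-4) = 6.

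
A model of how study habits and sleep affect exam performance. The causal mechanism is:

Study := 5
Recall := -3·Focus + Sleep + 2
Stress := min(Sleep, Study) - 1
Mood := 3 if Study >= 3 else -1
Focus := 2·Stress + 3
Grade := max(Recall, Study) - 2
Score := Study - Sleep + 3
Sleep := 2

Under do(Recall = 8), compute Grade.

do(Recall=8) replaces the equation Recall := -3·Focus + Sleep + 2 with the constant Recall = 8.
Grade = max(Recall, Study) - 2  [with Recall=8, Study=5]  = 6

6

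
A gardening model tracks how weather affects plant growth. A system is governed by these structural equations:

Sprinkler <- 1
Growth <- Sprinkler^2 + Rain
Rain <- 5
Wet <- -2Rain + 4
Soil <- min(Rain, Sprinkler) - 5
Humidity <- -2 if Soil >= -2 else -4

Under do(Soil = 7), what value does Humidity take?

-2

The intervention breaks the incoming arrows to Soil: Soil <- min(Rain, Sprinkler) - 5 no longer applies, and Soil = 7.
Humidity = -2 if Soil >= -2 else -4  [with Soil=7]  = -2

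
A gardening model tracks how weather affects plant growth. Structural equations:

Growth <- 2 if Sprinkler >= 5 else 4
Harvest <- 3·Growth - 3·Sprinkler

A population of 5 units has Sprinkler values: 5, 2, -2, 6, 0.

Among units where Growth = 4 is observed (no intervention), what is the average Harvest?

Observing Growth=4 restricts to units where Growth's equation naturally yields 4: Sprinkler ∈ {2, -2, 0}. In that subpopulation Harvest = 6, 18, 12, mean 12.

12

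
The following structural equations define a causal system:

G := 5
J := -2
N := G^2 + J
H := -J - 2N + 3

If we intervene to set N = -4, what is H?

13

The intervention breaks the incoming arrows to N: N := G^2 + J no longer applies, and N = -4.
H = -J - 2N + 3  [with J=-2, N=-4]  = 13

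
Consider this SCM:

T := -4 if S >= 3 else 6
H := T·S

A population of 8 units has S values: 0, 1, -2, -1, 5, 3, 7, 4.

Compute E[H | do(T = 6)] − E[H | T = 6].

15.75

do(T=6) breaks T's dependence on S. With T=6 fixed, H across the units is 0, 6, -12, -6, 30, 18, 42, 24, mean 12.75.
Observing T=6 restricts to units where T's equation naturally yields 6: S ∈ {0, 1, -2, -1}. In that subpopulation H = 0, 6, -12, -6, mean -3.
Difference = 12.75 − (-3) = 15.75.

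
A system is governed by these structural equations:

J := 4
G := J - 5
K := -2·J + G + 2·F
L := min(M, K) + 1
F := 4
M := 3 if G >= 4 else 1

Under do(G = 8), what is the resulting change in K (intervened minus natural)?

9

do(G=8) replaces the equation G := J - 5 with the constant G = 8.
K = -2·J + G + 2·F  [with J=4, G=8, F=4]  = 8
Without intervention: G = J - 5  [with J=4]  = -1; K = -2·J + G + 2·F  [with J=4, G=-1, F=4]  = -1.
Change = 8 − (-1) = 9.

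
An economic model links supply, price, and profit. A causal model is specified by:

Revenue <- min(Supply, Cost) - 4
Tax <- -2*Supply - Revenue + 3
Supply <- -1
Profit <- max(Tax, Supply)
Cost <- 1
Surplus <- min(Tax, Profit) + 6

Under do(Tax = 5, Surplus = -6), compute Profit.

5

Setting Tax = 5, Surplus = -6 by intervention discards those variables' equations.
Profit = max(Tax, Supply)  [with Tax=5, Supply=-1]  = 5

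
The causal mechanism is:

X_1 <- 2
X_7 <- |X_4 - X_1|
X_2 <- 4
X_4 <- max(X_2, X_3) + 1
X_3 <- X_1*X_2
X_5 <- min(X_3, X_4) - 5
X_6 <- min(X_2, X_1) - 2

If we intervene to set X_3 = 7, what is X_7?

6

The intervention breaks the incoming arrows to X_3: X_3 <- X_1*X_2 no longer applies, and X_3 = 7.
X_4 = max(X_2, X_3) + 1  [with X_2=4, X_3=7]  = 8
X_7 = |X_4 - X_1|  [with X_4=8, X_1=2]  = 6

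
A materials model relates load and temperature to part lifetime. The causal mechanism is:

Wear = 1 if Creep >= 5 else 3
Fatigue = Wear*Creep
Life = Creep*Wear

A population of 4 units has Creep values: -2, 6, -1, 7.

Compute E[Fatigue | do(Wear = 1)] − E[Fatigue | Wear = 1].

-4

The intervention sets Wear=1 in all 4 units regardless of Creep. Recomputing Fatigue per unit gives -2, 6, -1, 7; average 2.5.
E[Fatigue|Wear=1] averages over only the 2 units with Wear=1 (Creep = 6, 7): Fatigue = 6, 7, mean 6.5.
Difference = 2.5 − 6.5 = -4.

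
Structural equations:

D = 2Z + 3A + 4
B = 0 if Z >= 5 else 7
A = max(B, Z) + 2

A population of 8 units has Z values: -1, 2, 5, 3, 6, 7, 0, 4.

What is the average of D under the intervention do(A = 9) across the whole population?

37.5

do(A=9) breaks A's dependence on Z. With A=9 fixed, D across the units is 29, 35, 41, 37, 43, 45, 31, 39, mean 37.5.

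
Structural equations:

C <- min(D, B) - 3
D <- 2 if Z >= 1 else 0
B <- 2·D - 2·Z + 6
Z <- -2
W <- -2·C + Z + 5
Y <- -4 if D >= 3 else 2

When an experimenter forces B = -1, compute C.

-4

The intervention breaks the incoming arrows to B: B <- 2·D - 2·Z + 6 no longer applies, and B = -1.
D = 2 if Z >= 1 else 0  [with Z=-2]  = 0
C = min(D, B) - 3  [with D=0, B=-1]  = -4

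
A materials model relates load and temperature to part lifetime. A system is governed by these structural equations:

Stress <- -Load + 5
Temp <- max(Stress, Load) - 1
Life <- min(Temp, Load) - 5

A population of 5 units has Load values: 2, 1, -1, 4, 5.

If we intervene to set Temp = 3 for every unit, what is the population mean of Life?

Every unit gets Temp=3 under the intervention. Life values become -3, -4, -6, -2, -2; E[Life|do(Temp=3)] = -3.4.

-3.4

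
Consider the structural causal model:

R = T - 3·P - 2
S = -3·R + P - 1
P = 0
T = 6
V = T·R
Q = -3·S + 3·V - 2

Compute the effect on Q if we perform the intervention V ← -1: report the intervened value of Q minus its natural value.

-75

Under do(V=-1), the mechanism V = T·R is discarded; V is fixed at -1.
R = T - 3·P - 2  [with T=6, P=0]  = 4
S = -3·R + P - 1  [with R=4, P=0]  = -13
Q = -3·S + 3·V - 2  [with S=-13, V=-1]  = 34
Without intervention: R = T - 3·P - 2  [with T=6, P=0]  = 4; V = T·R  [with T=6, R=4]  = 24; S = -3·R + P - 1  [with R=4, P=0]  = -13; Q = -3·S + 3·V - 2  [with S=-13, V=24]  = 109.
Change = 34 − 109 = -75.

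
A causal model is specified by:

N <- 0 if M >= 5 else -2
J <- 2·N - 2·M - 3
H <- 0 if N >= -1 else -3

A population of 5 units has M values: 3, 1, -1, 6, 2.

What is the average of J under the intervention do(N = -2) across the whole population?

Every unit gets N=-2 under the intervention. J values become -13, -9, -5, -19, -11; E[J|do(N=-2)] = -11.4.

-11.4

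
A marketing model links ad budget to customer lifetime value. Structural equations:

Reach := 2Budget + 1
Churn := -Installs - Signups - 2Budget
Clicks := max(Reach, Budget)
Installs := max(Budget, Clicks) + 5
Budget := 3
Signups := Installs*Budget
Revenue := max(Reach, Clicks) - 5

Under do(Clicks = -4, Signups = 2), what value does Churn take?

Setting Clicks = -4, Signups = 2 by intervention discards those variables' equations.
Installs = max(Budget, Clicks) + 5  [with Budget=3, Clicks=-4]  = 8
Churn = -Installs - Signups - 2Budget  [with Installs=8, Signups=2, Budget=3]  = -16

-16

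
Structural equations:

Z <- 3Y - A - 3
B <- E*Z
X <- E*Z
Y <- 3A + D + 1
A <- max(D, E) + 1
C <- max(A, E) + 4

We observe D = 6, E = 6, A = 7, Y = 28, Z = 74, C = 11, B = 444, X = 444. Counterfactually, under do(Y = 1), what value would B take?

-42

The intervention breaks the incoming arrows to Y: Y <- 3A + D + 1 no longer applies, and Y = 1.
A = max(D, E) + 1  [with D=6, E=6]  = 7
Z = 3Y - A - 3  [with Y=1, A=7]  = -7
B = E*Z  [with E=6, Z=-7]  = -42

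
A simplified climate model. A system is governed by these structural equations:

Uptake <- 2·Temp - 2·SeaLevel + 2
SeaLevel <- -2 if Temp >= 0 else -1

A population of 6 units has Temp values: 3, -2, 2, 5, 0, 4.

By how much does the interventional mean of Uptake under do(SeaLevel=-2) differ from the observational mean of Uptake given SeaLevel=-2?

-1.6

The intervention sets SeaLevel=-2 in all 6 units regardless of Temp. Recomputing Uptake per unit gives 12, 2, 10, 16, 6, 14; average 10.
Observing SeaLevel=-2 restricts to units where SeaLevel's equation naturally yields -2: Temp ∈ {3, 2, 5, 0, 4}. In that subpopulation Uptake = 12, 10, 16, 6, 14, mean 11.6.
Difference = 10 − 11.6 = -1.6.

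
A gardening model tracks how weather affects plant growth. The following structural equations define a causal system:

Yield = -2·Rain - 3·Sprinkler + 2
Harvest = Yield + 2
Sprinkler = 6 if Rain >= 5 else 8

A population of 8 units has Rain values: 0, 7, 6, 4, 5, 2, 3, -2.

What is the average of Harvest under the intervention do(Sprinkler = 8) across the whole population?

-26.25

do(Sprinkler=8) breaks Sprinkler's dependence on Rain. With Sprinkler=8 fixed, Harvest across the units is -20, -34, -32, -28, -30, -24, -26, -16, mean -26.25.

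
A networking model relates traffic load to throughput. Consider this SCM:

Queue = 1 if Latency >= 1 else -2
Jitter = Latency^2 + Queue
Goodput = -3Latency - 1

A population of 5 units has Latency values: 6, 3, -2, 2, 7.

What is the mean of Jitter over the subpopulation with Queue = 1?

25.5

Conditioning on Queue=1 selects the 4 unit(s) with Latency ∈ {6, 3, 2, 7}. Their Jitter values: 37, 10, 5, 50. Mean = 25.5.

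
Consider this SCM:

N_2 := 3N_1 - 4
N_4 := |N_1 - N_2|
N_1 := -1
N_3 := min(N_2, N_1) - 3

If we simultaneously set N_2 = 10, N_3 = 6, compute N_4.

Setting N_2 = 10, N_3 = 6 by intervention discards those variables' equations.
N_4 = |N_1 - N_2|  [with N_1=-1, N_2=10]  = 11

11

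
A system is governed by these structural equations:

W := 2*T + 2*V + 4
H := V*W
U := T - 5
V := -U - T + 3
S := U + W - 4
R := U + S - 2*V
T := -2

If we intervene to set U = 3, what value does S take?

3

do(U=3) replaces the equation U := T - 5 with the constant U = 3.
V = -U - T + 3  [with U=3, T=-2]  = 2
W = 2*T + 2*V + 4  [with T=-2, V=2]  = 4
S = U + W - 4  [with U=3, W=4]  = 3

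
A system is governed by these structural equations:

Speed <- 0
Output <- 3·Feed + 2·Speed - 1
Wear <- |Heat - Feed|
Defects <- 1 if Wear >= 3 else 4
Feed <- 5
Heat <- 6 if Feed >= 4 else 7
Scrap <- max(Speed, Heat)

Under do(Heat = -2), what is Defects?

do(Heat=-2) replaces the equation Heat <- 6 if Feed >= 4 else 7 with the constant Heat = -2.
Wear = |Heat - Feed|  [with Heat=-2, Feed=5]  = 7
Defects = 1 if Wear >= 3 else 4  [with Wear=7]  = 1

1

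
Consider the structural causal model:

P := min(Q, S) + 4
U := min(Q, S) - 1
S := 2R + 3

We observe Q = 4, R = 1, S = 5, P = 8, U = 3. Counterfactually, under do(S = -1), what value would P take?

The intervention breaks the incoming arrows to S: S := 2R + 3 no longer applies, and S = -1.
P = min(Q, S) + 4  [with Q=4, S=-1]  = 3

3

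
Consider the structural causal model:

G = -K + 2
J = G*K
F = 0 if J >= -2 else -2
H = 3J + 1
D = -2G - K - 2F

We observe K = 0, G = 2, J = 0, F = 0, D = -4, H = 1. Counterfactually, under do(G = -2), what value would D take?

do(G=-2) replaces the equation G = -K + 2 with the constant G = -2.
J = G*K  [with G=-2, K=0]  = 0
F = 0 if J >= -2 else -2  [with J=0]  = 0
D = -2G - K - 2F  [with G=-2, K=0, F=0]  = 4

4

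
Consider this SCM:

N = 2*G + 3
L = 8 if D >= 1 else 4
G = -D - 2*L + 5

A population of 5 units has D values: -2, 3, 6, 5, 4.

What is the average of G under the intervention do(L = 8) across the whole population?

-14.2

The intervention sets L=8 in all 5 units regardless of D. Recomputing G per unit gives -9, -14, -17, -16, -15; average -14.2.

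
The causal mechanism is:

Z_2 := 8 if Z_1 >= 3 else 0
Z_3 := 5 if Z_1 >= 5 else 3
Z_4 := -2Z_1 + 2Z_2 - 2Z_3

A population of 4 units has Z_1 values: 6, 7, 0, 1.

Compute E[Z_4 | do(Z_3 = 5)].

-9

do(Z_3=5) breaks Z_3's dependence on Z_1. With Z_3=5 fixed, Z_4 across the units is -6, -8, -10, -12, mean -9.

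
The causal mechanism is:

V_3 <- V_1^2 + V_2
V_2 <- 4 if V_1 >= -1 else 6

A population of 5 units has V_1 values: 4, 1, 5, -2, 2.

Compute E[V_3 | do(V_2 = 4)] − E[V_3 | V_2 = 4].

-1.5

Every unit gets V_2=4 under the intervention. V_3 values become 20, 5, 29, 8, 8; E[V_3|do(V_2=4)] = 14.
Conditioning on V_2=4 selects the 4 unit(s) with V_1 ∈ {4, 1, 5, 2}. Their V_3 values: 20, 5, 29, 8. Mean = 15.5.
Difference = 14 − 15.5 = -1.5.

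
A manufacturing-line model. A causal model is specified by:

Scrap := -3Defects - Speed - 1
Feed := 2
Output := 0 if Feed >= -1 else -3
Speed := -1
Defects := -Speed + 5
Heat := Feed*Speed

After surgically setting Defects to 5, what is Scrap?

-15

Intervening sets Defects = 5 and removes its equation (Defects := -Speed + 5).
Scrap = -3Defects - Speed - 1  [with Defects=5, Speed=-1]  = -15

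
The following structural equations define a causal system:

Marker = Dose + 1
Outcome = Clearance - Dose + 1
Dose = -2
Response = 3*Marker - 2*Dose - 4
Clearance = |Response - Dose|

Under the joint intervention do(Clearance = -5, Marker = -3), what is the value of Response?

Setting Clearance = -5, Marker = -3 by intervention discards those variables' equations.
Response = 3*Marker - 2*Dose - 4  [with Marker=-3, Dose=-2]  = -9

-9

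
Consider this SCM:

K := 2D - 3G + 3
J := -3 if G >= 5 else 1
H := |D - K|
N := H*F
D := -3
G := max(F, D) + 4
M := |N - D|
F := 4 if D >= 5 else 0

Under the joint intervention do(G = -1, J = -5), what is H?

The joint intervention fixes G = -1, J = -5, removing each variable's own equation.
K = 2D - 3G + 3  [with D=-3, G=-1]  = 0
H = |D - K|  [with D=-3, K=0]  = 3

3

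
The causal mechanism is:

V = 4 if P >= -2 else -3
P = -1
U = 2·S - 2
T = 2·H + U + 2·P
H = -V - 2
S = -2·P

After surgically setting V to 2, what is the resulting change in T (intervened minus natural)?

4

Under do(V=2), the mechanism V = 4 if P >= -2 else -3 is discarded; V is fixed at 2.
S = -2·P  [with P=-1]  = 2
U = 2·S - 2  [with S=2]  = 2
H = -V - 2  [with V=2]  = -4
T = 2·H + U + 2·P  [with H=-4, U=2, P=-1]  = -8
Without intervention: S = -2·P  [with P=-1]  = 2; U = 2·S - 2  [with S=2]  = 2; V = 4 if P >= -2 else -3  [with P=-1]  = 4; H = -V - 2  [with V=4]  = -6; T = 2·H + U + 2·P  [with H=-6, U=2, P=-1]  = -12.
Change = -8 − (-12) = 4.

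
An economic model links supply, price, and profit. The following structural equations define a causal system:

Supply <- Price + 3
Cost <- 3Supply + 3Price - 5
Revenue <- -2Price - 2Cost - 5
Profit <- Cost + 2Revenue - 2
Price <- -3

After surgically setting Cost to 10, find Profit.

do(Cost=10) replaces the equation Cost <- 3Supply + 3Price - 5 with the constant Cost = 10.
Revenue = -2Price - 2Cost - 5  [with Price=-3, Cost=10]  = -19
Profit = Cost + 2Revenue - 2  [with Cost=10, Revenue=-19]  = -30

-30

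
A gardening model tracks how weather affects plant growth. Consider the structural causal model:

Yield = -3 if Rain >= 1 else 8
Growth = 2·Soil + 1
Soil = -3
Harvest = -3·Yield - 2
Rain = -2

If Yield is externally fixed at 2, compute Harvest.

-8

Intervening sets Yield = 2 and removes its equation (Yield = -3 if Rain >= 1 else 8).
Harvest = -3·Yield - 2  [with Yield=2]  = -8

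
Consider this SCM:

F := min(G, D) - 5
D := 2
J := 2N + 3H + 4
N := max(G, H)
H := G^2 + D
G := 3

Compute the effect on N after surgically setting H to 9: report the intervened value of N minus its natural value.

do(H=9) replaces the equation H := G^2 + D with the constant H = 9.
N = max(G, H)  [with G=3, H=9]  = 9
Without intervention: H = G^2 + D  [with G=3, D=2]  = 11; N = max(G, H)  [with G=3, H=11]  = 11.
Change = 9 − 11 = -2.

-2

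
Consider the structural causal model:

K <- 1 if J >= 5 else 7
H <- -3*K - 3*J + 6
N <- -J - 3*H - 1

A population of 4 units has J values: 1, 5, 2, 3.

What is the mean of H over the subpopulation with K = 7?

Conditioning on K=7 selects the 3 unit(s) with J ∈ {1, 2, 3}. Their H values: -18, -21, -24. Mean = -21.

-21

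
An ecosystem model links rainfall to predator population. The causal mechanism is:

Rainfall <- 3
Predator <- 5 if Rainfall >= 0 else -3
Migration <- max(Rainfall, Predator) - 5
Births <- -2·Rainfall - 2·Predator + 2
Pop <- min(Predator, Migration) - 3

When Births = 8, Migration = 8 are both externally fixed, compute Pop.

2

Setting Births = 8, Migration = 8 by intervention discards those variables' equations.
Predator = 5 if Rainfall >= 0 else -3  [with Rainfall=3]  = 5
Pop = min(Predator, Migration) - 3  [with Predator=5, Migration=8]  = 2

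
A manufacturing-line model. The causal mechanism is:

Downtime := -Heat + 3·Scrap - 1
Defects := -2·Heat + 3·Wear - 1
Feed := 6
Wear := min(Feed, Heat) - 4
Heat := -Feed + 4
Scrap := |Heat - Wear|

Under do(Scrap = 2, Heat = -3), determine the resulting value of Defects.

-16

Setting Scrap = 2, Heat = -3 by intervention discards those variables' equations.
Wear = min(Feed, Heat) - 4  [with Feed=6, Heat=-3]  = -7
Defects = -2·Heat + 3·Wear - 1  [with Heat=-3, Wear=-7]  = -16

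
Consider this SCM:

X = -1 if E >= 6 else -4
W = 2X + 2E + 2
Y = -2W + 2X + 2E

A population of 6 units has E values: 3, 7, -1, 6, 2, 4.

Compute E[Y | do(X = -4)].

-3

Every unit gets X=-4 under the intervention. Y values become -2, -10, 6, -8, 0, -4; E[Y|do(X=-4)] = -3.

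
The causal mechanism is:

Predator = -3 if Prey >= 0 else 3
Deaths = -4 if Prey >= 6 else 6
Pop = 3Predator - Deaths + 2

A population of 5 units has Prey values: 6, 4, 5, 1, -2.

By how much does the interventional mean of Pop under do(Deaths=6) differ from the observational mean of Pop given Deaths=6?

-0.9

The intervention sets Deaths=6 in all 5 units regardless of Prey. Recomputing Pop per unit gives -13, -13, -13, -13, 5; average -9.4.
Observing Deaths=6 restricts to units where Deaths's equation naturally yields 6: Prey ∈ {4, 5, 1, -2}. In that subpopulation Pop = -13, -13, -13, 5, mean -8.5.
Difference = -9.4 − (-8.5) = -0.9.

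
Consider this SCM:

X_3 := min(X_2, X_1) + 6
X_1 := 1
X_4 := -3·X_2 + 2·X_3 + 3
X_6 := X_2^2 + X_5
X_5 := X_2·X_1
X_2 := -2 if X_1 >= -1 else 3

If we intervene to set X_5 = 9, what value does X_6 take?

13

The intervention breaks the incoming arrows to X_5: X_5 := X_2·X_1 no longer applies, and X_5 = 9.
X_2 = -2 if X_1 >= -1 else 3  [with X_1=1]  = -2
X_6 = X_2^2 + X_5  [with X_2=-2, X_5=9]  = 13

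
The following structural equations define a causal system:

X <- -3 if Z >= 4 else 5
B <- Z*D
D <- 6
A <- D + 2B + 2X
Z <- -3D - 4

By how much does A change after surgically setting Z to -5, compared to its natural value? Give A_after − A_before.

204

do(Z=-5) replaces the equation Z <- -3D - 4 with the constant Z = -5.
X = -3 if Z >= 4 else 5  [with Z=-5]  = 5
B = Z*D  [with Z=-5, D=6]  = -30
A = D + 2B + 2X  [with D=6, B=-30, X=5]  = -44
Without intervention: Z = -3D - 4  [with D=6]  = -22; X = -3 if Z >= 4 else 5  [with Z=-22]  = 5; B = Z*D  [with Z=-22, D=6]  = -132; A = D + 2B + 2X  [with D=6, B=-132, X=5]  = -248.
Change = -44 − (-248) = 204.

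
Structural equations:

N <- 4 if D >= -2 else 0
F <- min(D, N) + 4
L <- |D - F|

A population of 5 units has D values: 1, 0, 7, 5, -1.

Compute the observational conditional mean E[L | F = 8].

2

E[L|F=8] averages over only the 2 units with F=8 (D = 7, 5): L = 1, 3, mean 2.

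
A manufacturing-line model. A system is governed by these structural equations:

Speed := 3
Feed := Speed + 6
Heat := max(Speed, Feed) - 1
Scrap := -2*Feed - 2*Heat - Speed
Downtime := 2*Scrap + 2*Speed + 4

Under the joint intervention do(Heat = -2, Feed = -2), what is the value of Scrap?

The joint intervention fixes Heat = -2, Feed = -2, removing each variable's own equation.
Scrap = -2*Feed - 2*Heat - Speed  [with Feed=-2, Heat=-2, Speed=3]  = 5

5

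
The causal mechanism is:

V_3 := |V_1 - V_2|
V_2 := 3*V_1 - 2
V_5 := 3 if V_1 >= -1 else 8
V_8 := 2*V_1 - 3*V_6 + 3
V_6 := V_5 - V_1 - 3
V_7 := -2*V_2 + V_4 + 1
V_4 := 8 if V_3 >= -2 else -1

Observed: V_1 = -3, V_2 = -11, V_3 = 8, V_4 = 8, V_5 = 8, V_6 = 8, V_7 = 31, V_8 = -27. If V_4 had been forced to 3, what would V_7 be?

The intervention breaks the incoming arrows to V_4: V_4 := 8 if V_3 >= -2 else -1 no longer applies, and V_4 = 3.
V_2 = 3*V_1 - 2  [with V_1=-3]  = -11
V_7 = -2*V_2 + V_4 + 1  [with V_2=-11, V_4=3]  = 26

26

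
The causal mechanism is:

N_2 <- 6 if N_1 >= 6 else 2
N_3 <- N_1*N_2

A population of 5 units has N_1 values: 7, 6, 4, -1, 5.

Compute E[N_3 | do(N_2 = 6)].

Every unit gets N_2=6 under the intervention. N_3 values become 42, 36, 24, -6, 30; E[N_3|do(N_2=6)] = 25.2.

25.2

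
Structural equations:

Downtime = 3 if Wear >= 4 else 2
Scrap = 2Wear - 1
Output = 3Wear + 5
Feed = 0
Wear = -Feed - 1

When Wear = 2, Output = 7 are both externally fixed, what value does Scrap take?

3

The joint intervention fixes Wear = 2, Output = 7, removing each variable's own equation.
Scrap = 2Wear - 1  [with Wear=2]  = 3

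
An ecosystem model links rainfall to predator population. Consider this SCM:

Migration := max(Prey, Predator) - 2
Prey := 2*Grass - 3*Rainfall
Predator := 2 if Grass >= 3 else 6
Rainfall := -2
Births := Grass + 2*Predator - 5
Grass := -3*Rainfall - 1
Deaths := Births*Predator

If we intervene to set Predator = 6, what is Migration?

14

The intervention breaks the incoming arrows to Predator: Predator := 2 if Grass >= 3 else 6 no longer applies, and Predator = 6.
Grass = -3*Rainfall - 1  [with Rainfall=-2]  = 5
Prey = 2*Grass - 3*Rainfall  [with Grass=5, Rainfall=-2]  = 16
Migration = max(Prey, Predator) - 2  [with Prey=16, Predator=6]  = 14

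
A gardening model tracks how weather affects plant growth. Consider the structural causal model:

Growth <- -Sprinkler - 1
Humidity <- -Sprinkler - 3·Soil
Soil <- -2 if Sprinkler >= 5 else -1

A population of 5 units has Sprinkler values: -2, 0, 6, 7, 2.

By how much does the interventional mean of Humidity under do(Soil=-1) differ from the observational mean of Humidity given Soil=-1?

-2.6

do(Soil=-1) breaks Soil's dependence on Sprinkler. With Soil=-1 fixed, Humidity across the units is 5, 3, -3, -4, 1, mean 0.4.
Conditioning on Soil=-1 selects the 3 unit(s) with Sprinkler ∈ {-2, 0, 2}. Their Humidity values: 5, 3, 1. Mean = 3.
Difference = 0.4 − 3 = -2.6.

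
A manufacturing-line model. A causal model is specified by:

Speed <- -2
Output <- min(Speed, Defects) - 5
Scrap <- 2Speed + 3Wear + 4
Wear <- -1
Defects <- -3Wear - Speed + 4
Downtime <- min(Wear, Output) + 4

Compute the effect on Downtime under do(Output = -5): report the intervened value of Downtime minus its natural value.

2

The intervention breaks the incoming arrows to Output: Output <- min(Speed, Defects) - 5 no longer applies, and Output = -5.
Downtime = min(Wear, Output) + 4  [with Wear=-1, Output=-5]  = -1
Without intervention: Defects = -3Wear - Speed + 4  [with Wear=-1, Speed=-2]  = 9; Output = min(Speed, Defects) - 5  [with Speed=-2, Defects=9]  = -7; Downtime = min(Wear, Output) + 4  [with Wear=-1, Output=-7]  = -3.
Change = -1 − (-3) = 2.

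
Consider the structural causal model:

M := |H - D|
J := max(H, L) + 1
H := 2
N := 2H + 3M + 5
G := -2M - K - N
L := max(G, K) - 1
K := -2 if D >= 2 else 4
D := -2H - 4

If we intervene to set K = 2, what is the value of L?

Under do(K=2), the mechanism K := -2 if D >= 2 else 4 is discarded; K is fixed at 2.
D = -2H - 4  [with H=2]  = -8
M = |H - D|  [with H=2, D=-8]  = 10
N = 2H + 3M + 5  [with H=2, M=10]  = 39
G = -2M - K - N  [with M=10, K=2, N=39]  = -61
L = max(G, K) - 1  [with G=-61, K=2]  = 1

1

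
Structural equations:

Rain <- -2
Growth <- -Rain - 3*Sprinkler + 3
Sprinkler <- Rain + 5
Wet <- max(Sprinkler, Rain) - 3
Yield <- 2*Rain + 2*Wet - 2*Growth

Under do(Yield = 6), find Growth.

-4

The intervention breaks the incoming arrows to Yield: Yield <- 2*Rain + 2*Wet - 2*Growth no longer applies, and Yield = 6.
Since Growth is not a descendant of the intervened variable, it is unaffected.
Sprinkler = Rain + 5  [with Rain=-2]  = 3
Growth = -Rain - 3*Sprinkler + 3  [with Rain=-2, Sprinkler=3]  = -4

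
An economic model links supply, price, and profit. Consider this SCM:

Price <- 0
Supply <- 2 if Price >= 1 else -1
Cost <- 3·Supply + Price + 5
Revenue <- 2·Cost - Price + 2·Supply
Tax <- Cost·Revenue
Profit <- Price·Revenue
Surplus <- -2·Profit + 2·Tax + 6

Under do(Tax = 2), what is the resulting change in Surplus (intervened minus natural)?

Under do(Tax=2), the mechanism Tax <- Cost·Revenue is discarded; Tax is fixed at 2.
Supply = 2 if Price >= 1 else -1  [with Price=0]  = -1
Cost = 3·Supply + Price + 5  [with Supply=-1, Price=0]  = 2
Revenue = 2·Cost - Price + 2·Supply  [with Cost=2, Price=0, Supply=-1]  = 2
Profit = Price·Revenue  [with Price=0, Revenue=2]  = 0
Surplus = -2·Profit + 2·Tax + 6  [with Profit=0, Tax=2]  = 10
Without intervention: Supply = 2 if Price >= 1 else -1  [with Price=0]  = -1; Cost = 3·Supply + Price + 5  [with Supply=-1, Price=0]  = 2; Revenue = 2·Cost - Price + 2·Supply  [with Cost=2, Price=0, Supply=-1]  = 2; Tax = Cost·Revenue  [with Cost=2, Revenue=2]  = 4; Profit = Price·Revenue  [with Price=0, Revenue=2]  = 0; Surplus = -2·Profit + 2·Tax + 6  [with Profit=0, Tax=4]  = 14.
Change = 10 − 14 = -4.

-4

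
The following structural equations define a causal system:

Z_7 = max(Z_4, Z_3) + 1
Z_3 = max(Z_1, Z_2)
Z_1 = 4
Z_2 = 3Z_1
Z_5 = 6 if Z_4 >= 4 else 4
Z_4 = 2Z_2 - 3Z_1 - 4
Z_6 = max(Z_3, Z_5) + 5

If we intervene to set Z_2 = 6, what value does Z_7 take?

Under do(Z_2=6), the mechanism Z_2 = 3Z_1 is discarded; Z_2 is fixed at 6.
Z_3 = max(Z_1, Z_2)  [with Z_1=4, Z_2=6]  = 6
Z_4 = 2Z_2 - 3Z_1 - 4  [with Z_2=6, Z_1=4]  = -4
Z_7 = max(Z_4, Z_3) + 1  [with Z_4=-4, Z_3=6]  = 7

7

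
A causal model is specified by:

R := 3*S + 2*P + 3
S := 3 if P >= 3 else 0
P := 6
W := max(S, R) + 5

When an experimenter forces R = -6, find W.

The intervention breaks the incoming arrows to R: R := 3*S + 2*P + 3 no longer applies, and R = -6.
S = 3 if P >= 3 else 0  [with P=6]  = 3
W = max(S, R) + 5  [with S=3, R=-6]  = 8

8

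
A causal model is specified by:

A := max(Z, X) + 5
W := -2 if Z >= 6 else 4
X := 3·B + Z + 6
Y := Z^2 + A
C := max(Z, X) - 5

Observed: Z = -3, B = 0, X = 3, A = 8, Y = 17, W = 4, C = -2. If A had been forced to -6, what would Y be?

Intervening sets A = -6 and removes its equation (A := max(Z, X) + 5).
Y = Z^2 + A  [with Z=-3, A=-6]  = 3

3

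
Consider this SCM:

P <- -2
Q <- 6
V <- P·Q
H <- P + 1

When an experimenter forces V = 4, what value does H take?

The intervention breaks the incoming arrows to V: V <- P·Q no longer applies, and V = 4.
H is not downstream of the intervention, so its value is determined by the original equations.
H = P + 1  [with P=-2]  = -1

-1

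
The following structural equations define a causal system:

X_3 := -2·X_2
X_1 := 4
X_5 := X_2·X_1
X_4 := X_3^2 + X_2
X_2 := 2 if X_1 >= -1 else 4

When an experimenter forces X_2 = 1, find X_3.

-2

The intervention breaks the incoming arrows to X_2: X_2 := 2 if X_1 >= -1 else 4 no longer applies, and X_2 = 1.
X_3 = -2·X_2  [with X_2=1]  = -2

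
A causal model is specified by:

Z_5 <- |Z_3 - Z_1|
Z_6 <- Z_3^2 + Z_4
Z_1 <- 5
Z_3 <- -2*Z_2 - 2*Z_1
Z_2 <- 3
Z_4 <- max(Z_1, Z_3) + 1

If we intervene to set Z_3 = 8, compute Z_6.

73

The intervention breaks the incoming arrows to Z_3: Z_3 <- -2*Z_2 - 2*Z_1 no longer applies, and Z_3 = 8.
Z_4 = max(Z_1, Z_3) + 1  [with Z_1=5, Z_3=8]  = 9
Z_6 = Z_3^2 + Z_4  [with Z_3=8, Z_4=9]  = 73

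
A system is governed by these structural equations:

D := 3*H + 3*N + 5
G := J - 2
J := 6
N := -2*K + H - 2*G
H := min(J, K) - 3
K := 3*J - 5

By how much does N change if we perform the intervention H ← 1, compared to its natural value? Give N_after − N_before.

-2

Intervening sets H = 1 and removes its equation (H := min(J, K) - 3).
G = J - 2  [with J=6]  = 4
K = 3*J - 5  [with J=6]  = 13
N = -2*K + H - 2*G  [with K=13, H=1, G=4]  = -33
Without intervention: G = J - 2  [with J=6]  = 4; K = 3*J - 5  [with J=6]  = 13; H = min(J, K) - 3  [with J=6, K=13]  = 3; N = -2*K + H - 2*G  [with K=13, H=3, G=4]  = -31.
Change = -33 − (-31) = -2.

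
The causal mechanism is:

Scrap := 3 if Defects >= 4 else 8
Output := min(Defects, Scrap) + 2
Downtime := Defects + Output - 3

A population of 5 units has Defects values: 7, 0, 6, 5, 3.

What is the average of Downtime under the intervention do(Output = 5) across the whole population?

6.2

Every unit gets Output=5 under the intervention. Downtime values become 9, 2, 8, 7, 5; E[Downtime|do(Output=5)] = 6.2.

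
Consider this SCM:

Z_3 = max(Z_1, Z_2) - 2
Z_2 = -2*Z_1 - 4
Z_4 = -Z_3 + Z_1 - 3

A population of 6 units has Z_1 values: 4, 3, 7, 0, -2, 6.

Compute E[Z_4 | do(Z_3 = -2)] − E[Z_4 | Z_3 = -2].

Under do(Z_3=-2), Z_3's equation is replaced by Z_3=-2 for every unit. Per-unit Z_4: 3, 2, 6, -1, -3, 5. Mean = 2.
Conditioning on Z_3=-2 selects the 2 unit(s) with Z_1 ∈ {0, -2}. Their Z_4 values: -1, -3. Mean = -2.
Difference = 2 − (-2) = 4.

4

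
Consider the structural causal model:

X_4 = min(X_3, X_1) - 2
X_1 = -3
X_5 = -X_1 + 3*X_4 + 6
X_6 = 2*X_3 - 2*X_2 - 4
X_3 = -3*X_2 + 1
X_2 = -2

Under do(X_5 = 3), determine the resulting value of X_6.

The intervention breaks the incoming arrows to X_5: X_5 = -X_1 + 3*X_4 + 6 no longer applies, and X_5 = 3.
Since X_6 is not a descendant of the intervened variable, it is unaffected.
X_3 = -3*X_2 + 1  [with X_2=-2]  = 7
X_6 = 2*X_3 - 2*X_2 - 4  [with X_3=7, X_2=-2]  = 14

14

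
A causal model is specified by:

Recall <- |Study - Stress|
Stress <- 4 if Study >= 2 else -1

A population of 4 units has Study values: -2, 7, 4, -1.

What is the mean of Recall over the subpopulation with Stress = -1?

Observing Stress=-1 restricts to units where Stress's equation naturally yields -1: Study ∈ {-2, -1}. In that subpopulation Recall = 1, 0, mean 0.5.

0.5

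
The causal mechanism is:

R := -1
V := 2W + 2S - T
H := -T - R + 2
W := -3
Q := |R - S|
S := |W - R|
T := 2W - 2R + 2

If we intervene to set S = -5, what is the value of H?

Under do(S=-5), the mechanism S := |W - R| is discarded; S is fixed at -5.
Since H is not a descendant of the intervened variable, it is unaffected.
T = 2W - 2R + 2  [with W=-3, R=-1]  = -2
H = -T - R + 2  [with T=-2, R=-1]  = 5

5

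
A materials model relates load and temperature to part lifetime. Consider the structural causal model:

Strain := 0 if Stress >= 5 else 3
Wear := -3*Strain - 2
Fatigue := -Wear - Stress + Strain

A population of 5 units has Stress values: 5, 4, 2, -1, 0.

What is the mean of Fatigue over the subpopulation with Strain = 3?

12.75

Observing Strain=3 restricts to units where Strain's equation naturally yields 3: Stress ∈ {4, 2, -1, 0}. In that subpopulation Fatigue = 10, 12, 15, 14, mean 12.75.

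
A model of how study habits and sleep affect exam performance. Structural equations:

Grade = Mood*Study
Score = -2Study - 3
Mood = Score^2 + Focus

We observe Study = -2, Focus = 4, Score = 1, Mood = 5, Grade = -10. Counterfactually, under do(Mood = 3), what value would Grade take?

Intervening sets Mood = 3 and removes its equation (Mood = Score^2 + Focus).
Grade = Mood*Study  [with Mood=3, Study=-2]  = -6

-6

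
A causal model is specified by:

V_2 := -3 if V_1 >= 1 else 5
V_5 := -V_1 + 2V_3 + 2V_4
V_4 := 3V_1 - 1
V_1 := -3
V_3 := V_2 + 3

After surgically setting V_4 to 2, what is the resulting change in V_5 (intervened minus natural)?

Intervening sets V_4 = 2 and removes its equation (V_4 := 3V_1 - 1).
V_2 = -3 if V_1 >= 1 else 5  [with V_1=-3]  = 5
V_3 = V_2 + 3  [with V_2=5]  = 8
V_5 = -V_1 + 2V_3 + 2V_4  [with V_1=-3, V_3=8, V_4=2]  = 23
Without intervention: V_2 = -3 if V_1 >= 1 else 5  [with V_1=-3]  = 5; V_3 = V_2 + 3  [with V_2=5]  = 8; V_4 = 3V_1 - 1  [with V_1=-3]  = -10; V_5 = -V_1 + 2V_3 + 2V_4  [with V_1=-3, V_3=8, V_4=-10]  = -1.
Change = 23 − (-1) = 24.

24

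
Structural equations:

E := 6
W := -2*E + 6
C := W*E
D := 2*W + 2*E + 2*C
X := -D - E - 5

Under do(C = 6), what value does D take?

12

The intervention breaks the incoming arrows to C: C := W*E no longer applies, and C = 6.
W = -2*E + 6  [with E=6]  = -6
D = 2*W + 2*E + 2*C  [with W=-6, E=6, C=6]  = 12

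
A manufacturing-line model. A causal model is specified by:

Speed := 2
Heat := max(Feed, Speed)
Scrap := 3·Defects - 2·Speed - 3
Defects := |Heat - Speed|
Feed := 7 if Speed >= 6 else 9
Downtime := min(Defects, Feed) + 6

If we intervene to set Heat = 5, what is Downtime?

9

The intervention breaks the incoming arrows to Heat: Heat := max(Feed, Speed) no longer applies, and Heat = 5.
Feed = 7 if Speed >= 6 else 9  [with Speed=2]  = 9
Defects = |Heat - Speed|  [with Heat=5, Speed=2]  = 3
Downtime = min(Defects, Feed) + 6  [with Defects=3, Feed=9]  = 9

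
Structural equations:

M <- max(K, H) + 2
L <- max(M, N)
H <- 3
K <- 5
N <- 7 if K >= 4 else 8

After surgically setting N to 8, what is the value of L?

Intervening sets N = 8 and removes its equation (N <- 7 if K >= 4 else 8).
M = max(K, H) + 2  [with K=5, H=3]  = 7
L = max(M, N)  [with M=7, N=8]  = 8

8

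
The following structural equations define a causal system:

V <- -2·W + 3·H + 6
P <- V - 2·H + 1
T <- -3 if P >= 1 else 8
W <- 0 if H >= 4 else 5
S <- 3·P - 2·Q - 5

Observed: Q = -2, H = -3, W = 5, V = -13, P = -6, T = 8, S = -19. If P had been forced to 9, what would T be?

-3

The intervention breaks the incoming arrows to P: P <- V - 2·H + 1 no longer applies, and P = 9.
T = -3 if P >= 1 else 8  [with P=9]  = -3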